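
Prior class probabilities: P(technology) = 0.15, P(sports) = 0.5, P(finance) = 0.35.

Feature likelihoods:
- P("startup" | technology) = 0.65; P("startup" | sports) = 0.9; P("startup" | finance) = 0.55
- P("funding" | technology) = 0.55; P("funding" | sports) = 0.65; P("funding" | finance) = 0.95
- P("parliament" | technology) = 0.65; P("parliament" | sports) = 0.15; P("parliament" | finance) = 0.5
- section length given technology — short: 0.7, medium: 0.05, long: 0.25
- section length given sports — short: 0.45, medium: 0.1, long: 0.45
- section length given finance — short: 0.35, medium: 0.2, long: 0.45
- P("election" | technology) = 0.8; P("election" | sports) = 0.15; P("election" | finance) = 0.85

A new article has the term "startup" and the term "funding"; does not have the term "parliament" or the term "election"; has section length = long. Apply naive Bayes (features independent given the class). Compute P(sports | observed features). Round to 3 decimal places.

technology: 0.15 × 0.65 × 0.55 × (1−0.65) × 0.25 × (1−0.8) = 0.0009384375
sports: 0.5 × 0.9 × 0.65 × (1−0.15) × 0.45 × (1−0.15) = 0.0950990625
finance: 0.35 × 0.55 × 0.95 × (1−0.5) × 0.45 × (1−0.85) = 0.00617203125
P(sports | x) = 0.0950990625 / 0.10220953125 ≈ 0.930

0.930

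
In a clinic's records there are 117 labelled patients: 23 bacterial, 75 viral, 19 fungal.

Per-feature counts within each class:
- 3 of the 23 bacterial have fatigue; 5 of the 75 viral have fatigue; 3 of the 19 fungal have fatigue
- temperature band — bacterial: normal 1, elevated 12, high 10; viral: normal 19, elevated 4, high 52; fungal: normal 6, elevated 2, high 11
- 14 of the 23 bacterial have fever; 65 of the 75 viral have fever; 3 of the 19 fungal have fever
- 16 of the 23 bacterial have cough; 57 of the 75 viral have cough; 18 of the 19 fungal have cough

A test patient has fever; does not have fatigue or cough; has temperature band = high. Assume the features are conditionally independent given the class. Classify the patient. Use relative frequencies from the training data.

viral

bacterial: (23/117) × (20/23) × (10/23) × (14/23) × (7/23) ≈ 0.0137685
viral: (75/117) × (70/75) × (52/75) × (65/75) × (18/75) ≈ 0.0862815
fungal: (19/117) × (16/19) × (11/19) × (3/19) × (1/19) ≈ 0.000657941
Highest score → viral.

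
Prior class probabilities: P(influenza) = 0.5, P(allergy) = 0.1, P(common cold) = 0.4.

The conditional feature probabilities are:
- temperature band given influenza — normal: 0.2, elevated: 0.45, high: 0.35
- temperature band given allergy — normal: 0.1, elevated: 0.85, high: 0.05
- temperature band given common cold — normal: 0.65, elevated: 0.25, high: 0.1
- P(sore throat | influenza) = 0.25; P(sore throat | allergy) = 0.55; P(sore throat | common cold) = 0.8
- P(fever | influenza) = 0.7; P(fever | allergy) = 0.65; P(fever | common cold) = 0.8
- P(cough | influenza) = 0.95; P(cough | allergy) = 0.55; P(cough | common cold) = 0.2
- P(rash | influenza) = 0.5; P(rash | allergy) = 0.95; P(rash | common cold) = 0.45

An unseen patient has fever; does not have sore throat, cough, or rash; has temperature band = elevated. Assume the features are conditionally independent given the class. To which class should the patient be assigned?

influenza: 0.5 × 0.45 × (1−0.25) × 0.7 × (1−0.95) × (1−0.5) = 0.002953125
allergy: 0.1 × 0.85 × (1−0.55) × 0.65 × (1−0.55) × (1−0.95) = 0.00055940625
common cold: 0.4 × 0.25 × (1−0.8) × 0.8 × (1−0.2) × (1−0.45) = 0.00704
Highest score → common cold.

common cold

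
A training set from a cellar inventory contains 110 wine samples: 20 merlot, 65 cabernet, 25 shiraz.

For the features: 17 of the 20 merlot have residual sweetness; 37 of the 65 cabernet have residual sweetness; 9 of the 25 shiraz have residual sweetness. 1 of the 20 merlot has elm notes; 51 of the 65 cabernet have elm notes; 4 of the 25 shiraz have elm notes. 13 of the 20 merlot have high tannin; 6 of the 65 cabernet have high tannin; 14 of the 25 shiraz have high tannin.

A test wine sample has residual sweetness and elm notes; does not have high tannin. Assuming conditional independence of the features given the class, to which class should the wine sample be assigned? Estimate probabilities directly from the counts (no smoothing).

cabernet

merlot: (20/110) × (17/20) × (1/20) × (7/20) ≈ 0.00270455
cabernet: (65/110) × (37/65) × (51/65) × (59/65) ≈ 0.239555
shiraz: (25/110) × (9/25) × (4/25) × (11/25) = 0.00576
Highest score → cabernet.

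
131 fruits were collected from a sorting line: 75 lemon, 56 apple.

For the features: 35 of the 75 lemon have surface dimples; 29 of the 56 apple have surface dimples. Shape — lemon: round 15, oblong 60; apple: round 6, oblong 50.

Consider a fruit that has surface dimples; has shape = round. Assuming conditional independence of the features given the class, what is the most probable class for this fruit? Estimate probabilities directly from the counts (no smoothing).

lemon

lemon: (75/131) × (35/75) × (15/75) ≈ 0.0534351
apple: (56/131) × (29/56) × (6/56) ≈ 0.0237186
Highest score → lemon.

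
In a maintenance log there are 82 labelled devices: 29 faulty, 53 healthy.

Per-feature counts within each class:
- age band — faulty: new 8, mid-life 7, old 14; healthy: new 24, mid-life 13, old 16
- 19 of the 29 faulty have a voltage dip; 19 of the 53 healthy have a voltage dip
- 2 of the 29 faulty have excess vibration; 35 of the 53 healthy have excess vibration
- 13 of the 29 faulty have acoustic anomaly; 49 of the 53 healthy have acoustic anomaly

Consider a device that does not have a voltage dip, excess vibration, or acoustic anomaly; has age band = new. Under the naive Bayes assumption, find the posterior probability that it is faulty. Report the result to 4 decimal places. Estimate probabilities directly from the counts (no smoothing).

faulty: (29/82) × (8/29) × (10/29) × (27/29) × (16/29) ≈ 0.0172809
healthy: (53/82) × (24/53) × (34/53) × (18/53) × (4/53) ≈ 0.00481262
P(faulty | x) = 0.0172809 / 0.02209352 ≈ 0.7822

0.7822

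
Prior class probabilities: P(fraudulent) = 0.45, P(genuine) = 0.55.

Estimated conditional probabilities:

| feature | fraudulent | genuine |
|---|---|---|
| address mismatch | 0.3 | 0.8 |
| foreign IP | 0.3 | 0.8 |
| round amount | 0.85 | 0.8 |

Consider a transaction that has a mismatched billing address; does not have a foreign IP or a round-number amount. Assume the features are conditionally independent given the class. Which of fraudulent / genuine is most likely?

genuine

fraudulent: 0.45 × 0.3 × (1−0.3) × (1−0.85) = 0.014175
genuine: 0.55 × 0.8 × (1−0.8) × (1−0.8) = 0.0176
Highest score → genuine.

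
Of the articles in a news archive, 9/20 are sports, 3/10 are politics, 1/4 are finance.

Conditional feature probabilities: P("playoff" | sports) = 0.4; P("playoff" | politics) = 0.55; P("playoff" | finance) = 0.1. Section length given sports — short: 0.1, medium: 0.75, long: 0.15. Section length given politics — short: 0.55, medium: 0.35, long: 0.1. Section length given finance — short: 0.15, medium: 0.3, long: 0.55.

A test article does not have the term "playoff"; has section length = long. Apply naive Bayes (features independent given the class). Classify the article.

sports: 0.45 × (1−0.4) × 0.15 = 0.0405
politics: 0.3 × (1−0.55) × 0.1 = 0.0135
finance: 0.25 × (1−0.1) × 0.55 = 0.12375
Highest score → finance.

finance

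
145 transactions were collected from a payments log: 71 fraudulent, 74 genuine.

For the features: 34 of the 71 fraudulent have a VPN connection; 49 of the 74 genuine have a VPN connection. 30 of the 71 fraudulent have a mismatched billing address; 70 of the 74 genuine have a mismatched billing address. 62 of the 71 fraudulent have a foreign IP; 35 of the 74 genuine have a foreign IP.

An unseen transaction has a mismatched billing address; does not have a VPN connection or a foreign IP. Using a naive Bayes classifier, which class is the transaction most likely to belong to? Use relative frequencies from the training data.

genuine

fraudulent: (71/145) × (37/71) × (30/71) × (9/71) ≈ 0.0136672
genuine: (74/145) × (25/74) × (70/74) × (39/74) ≈ 0.085955
Highest score → genuine.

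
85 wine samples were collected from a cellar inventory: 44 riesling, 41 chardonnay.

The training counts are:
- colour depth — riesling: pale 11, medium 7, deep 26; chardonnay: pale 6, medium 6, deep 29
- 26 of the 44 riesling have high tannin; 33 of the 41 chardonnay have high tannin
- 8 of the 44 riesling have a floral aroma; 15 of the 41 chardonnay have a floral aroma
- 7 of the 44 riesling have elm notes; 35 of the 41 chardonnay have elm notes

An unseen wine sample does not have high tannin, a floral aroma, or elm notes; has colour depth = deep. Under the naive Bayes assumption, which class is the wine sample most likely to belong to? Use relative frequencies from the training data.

riesling

riesling: (44/85) × (26/44) × (18/44) × (36/44) × (37/44) ≈ 0.086094
chardonnay: (41/85) × (29/41) × (8/41) × (26/41) × (6/41) ≈ 0.00617792
Highest score → riesling.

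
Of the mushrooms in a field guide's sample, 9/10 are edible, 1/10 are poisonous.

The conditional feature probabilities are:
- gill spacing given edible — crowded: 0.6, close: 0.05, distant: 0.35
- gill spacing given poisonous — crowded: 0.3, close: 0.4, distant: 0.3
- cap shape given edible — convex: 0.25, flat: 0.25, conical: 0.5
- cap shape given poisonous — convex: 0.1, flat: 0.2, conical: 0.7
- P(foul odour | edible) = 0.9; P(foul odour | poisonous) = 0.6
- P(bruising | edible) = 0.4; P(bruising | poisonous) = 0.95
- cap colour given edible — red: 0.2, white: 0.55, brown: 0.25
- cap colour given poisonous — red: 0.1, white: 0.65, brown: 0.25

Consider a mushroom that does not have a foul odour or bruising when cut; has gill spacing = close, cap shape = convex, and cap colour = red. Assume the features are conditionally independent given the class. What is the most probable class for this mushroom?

edible: 0.9 × 0.05 × 0.25 × (1−0.9) × (1−0.4) × 0.2 = 0.000135
poisonous: 0.1 × 0.4 × 0.1 × (1−0.6) × (1−0.95) × 0.1 = 0.000008
Highest score → edible.

edible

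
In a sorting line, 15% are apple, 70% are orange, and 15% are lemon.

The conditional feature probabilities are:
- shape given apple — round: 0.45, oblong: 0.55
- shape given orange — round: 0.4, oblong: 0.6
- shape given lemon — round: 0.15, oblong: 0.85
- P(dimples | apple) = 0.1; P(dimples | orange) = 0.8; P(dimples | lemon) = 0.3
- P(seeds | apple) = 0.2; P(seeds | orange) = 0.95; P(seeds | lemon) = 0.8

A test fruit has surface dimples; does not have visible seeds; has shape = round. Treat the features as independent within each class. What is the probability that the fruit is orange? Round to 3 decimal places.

apple: 0.15 × 0.45 × 0.1 × (1−0.2) = 0.0054
orange: 0.7 × 0.4 × 0.8 × (1−0.95) = 0.0112
lemon: 0.15 × 0.15 × 0.3 × (1−0.8) = 0.00135
P(orange | x) = 0.0112 / 0.01795 ≈ 0.624

0.624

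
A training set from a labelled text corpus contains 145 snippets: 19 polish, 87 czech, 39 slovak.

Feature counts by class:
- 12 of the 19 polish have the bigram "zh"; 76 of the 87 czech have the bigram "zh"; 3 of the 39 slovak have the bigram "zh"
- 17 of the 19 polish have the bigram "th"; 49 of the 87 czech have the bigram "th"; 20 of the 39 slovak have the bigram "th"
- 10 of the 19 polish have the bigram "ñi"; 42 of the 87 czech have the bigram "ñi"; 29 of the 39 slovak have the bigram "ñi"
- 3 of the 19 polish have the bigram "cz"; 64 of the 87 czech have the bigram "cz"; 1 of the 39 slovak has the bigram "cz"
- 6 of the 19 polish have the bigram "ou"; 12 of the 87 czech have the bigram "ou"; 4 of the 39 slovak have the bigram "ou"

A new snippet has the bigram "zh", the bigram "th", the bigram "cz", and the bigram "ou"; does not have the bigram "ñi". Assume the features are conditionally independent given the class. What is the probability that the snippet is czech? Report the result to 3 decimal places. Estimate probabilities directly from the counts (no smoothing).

0.898

polish: (19/145) × (12/19) × (17/19) × (9/19) × (3/19) × (6/19) ≈ 0.00174889
czech: (87/145) × (76/87) × (49/87) × (45/87) × (64/87) × (12/87) ≈ 0.0154931
slovak: (39/145) × (3/39) × (20/39) × (10/39) × (1/39) × (4/39) ≈ 0.00000715459
P(czech | x) = 0.0154931 / 0.01724914459 ≈ 0.898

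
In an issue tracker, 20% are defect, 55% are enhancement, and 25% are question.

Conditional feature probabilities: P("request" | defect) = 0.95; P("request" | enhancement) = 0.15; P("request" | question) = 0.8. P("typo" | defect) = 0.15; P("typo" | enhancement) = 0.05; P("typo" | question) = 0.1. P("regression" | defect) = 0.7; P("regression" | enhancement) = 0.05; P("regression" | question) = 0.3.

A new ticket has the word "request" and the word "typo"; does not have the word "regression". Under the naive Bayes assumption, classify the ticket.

defect: 0.2 × 0.95 × 0.15 × (1−0.7) = 0.00855
enhancement: 0.55 × 0.15 × 0.05 × (1−0.05) = 0.00391875
question: 0.25 × 0.8 × 0.1 × (1−0.3) = 0.014
Highest score → question.

question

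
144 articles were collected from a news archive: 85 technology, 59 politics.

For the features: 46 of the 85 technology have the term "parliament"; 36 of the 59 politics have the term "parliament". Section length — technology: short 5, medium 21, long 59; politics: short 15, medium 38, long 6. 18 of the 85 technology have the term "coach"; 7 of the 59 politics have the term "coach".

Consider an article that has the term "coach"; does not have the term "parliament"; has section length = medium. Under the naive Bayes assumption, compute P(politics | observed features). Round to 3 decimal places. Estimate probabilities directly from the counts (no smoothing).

technology: (85/144) × (39/85) × (21/85) × (18/85) ≈ 0.0141696
politics: (59/144) × (23/59) × (38/59) × (7/59) ≈ 0.0122051
P(politics | x) = 0.0122051 / 0.0263747 ≈ 0.463

0.463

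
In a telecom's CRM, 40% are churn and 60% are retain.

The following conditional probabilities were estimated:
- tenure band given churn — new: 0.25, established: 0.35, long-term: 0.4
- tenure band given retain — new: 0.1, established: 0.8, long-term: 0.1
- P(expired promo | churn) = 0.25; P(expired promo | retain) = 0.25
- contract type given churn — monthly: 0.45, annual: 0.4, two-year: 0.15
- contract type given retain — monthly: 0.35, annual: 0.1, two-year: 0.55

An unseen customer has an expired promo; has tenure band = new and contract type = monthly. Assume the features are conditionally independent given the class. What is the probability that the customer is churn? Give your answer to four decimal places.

0.6818

churn: 0.4 × 0.25 × 0.25 × 0.45 = 0.01125
retain: 0.6 × 0.1 × 0.25 × 0.35 = 0.00525
P(churn | x) = 0.01125 / 0.0165 ≈ 0.6818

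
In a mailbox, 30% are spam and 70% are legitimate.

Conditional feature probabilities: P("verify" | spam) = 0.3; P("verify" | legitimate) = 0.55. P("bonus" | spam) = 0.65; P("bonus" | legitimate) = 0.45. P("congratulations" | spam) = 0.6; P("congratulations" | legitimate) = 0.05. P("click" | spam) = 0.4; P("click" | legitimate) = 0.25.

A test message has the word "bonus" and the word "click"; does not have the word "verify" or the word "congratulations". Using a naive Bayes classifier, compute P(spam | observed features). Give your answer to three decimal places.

spam: 0.3 × (1−0.3) × 0.65 × (1−0.6) × 0.4 = 0.02184
legitimate: 0.7 × (1−0.55) × 0.45 × (1−0.05) × 0.25 = 0.033665625
P(spam | x) = 0.02184 / 0.055505625 ≈ 0.393

0.393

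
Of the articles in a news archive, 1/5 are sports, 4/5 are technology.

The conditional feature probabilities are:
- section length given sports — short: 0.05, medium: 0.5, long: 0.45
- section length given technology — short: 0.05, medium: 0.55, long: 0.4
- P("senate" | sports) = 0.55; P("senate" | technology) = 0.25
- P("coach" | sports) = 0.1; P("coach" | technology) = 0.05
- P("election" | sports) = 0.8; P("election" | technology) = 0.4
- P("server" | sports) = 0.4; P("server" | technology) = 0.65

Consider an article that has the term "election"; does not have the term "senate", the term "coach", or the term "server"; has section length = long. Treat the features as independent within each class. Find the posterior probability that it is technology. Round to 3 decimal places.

sports: 0.2 × 0.45 × (1−0.55) × (1−0.1) × 0.8 × (1−0.4) = 0.017496
technology: 0.8 × 0.4 × (1−0.25) × (1−0.05) × 0.4 × (1−0.65) = 0.03192
P(technology | x) = 0.03192 / 0.049416 ≈ 0.646

0.646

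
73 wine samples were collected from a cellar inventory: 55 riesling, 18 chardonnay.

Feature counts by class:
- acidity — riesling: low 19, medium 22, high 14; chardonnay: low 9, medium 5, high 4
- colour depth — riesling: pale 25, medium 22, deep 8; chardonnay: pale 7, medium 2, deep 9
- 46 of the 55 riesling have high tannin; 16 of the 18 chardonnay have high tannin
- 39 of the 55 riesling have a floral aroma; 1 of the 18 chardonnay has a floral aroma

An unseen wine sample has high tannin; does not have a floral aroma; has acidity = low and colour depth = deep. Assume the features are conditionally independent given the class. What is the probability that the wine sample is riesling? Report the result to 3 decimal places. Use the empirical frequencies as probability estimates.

0.151

riesling: (55/73) × (19/55) × (8/55) × (46/55) × (16/55) ≈ 0.00921108
chardonnay: (18/73) × (9/18) × (9/18) × (16/18) × (17/18) ≈ 0.0517504
P(riesling | x) = 0.00921108 / 0.06096148 ≈ 0.151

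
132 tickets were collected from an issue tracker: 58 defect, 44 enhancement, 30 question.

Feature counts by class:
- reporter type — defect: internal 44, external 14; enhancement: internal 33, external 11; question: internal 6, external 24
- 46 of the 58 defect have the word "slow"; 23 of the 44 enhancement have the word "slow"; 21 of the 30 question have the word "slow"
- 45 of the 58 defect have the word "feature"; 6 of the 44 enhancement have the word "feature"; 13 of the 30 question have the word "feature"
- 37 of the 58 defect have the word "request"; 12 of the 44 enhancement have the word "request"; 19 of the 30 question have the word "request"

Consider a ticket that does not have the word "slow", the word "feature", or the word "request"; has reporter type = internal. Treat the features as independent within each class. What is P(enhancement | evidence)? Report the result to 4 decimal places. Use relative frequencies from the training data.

0.8989

defect: (58/132) × (44/58) × (12/58) × (13/58) × (21/58) ≈ 0.00559679
enhancement: (44/132) × (33/44) × (21/44) × (38/44) × (32/44) ≈ 0.0749437
question: (30/132) × (6/30) × (9/30) × (17/30) × (11/30) ≈ 0.00283333
P(enhancement | x) = 0.0749437 / 0.08337382 ≈ 0.8989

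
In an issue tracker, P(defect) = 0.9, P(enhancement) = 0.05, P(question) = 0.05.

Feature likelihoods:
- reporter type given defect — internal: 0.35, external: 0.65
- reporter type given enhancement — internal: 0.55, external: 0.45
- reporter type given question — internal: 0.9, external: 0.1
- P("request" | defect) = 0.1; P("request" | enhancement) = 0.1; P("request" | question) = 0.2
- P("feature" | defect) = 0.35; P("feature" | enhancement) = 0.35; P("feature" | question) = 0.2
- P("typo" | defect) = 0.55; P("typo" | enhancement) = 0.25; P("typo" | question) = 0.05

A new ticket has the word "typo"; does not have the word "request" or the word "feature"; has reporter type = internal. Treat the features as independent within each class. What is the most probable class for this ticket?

defect

defect: 0.9 × 0.35 × (1−0.1) × (1−0.35) × 0.55 = 0.10135125
enhancement: 0.05 × 0.55 × (1−0.1) × (1−0.35) × 0.25 = 0.004021875
question: 0.05 × 0.9 × (1−0.2) × (1−0.2) × 0.05 = 0.00144
Highest score → defect.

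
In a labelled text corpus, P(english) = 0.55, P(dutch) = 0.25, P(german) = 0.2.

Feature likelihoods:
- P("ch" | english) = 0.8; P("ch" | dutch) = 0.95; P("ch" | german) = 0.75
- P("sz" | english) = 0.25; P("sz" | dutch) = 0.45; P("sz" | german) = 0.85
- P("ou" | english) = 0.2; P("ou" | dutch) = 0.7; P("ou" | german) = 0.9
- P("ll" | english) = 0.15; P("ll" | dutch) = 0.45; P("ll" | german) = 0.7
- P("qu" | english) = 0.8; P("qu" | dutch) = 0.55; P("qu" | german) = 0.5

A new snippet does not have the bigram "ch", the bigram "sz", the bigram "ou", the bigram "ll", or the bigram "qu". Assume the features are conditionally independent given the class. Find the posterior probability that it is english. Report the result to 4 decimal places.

0.9474

english: 0.55 × (1−0.8) × (1−0.25) × (1−0.2) × (1−0.15) × (1−0.8) = 0.01122
dutch: 0.25 × (1−0.95) × (1−0.45) × (1−0.7) × (1−0.45) × (1−0.55) = 0.00051046875
german: 0.2 × (1−0.75) × (1−0.85) × (1−0.9) × (1−0.7) × (1−0.5) = 0.0001125
P(english | x) = 0.01122 / 0.01184296875 ≈ 0.9474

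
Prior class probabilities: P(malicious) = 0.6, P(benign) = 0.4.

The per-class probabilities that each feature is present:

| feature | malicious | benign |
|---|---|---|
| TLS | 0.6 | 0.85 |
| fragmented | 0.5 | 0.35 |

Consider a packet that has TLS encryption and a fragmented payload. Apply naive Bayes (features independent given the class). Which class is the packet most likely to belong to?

malicious: 0.6 × 0.6 × 0.5 = 0.18
benign: 0.4 × 0.85 × 0.35 = 0.119
Highest score → malicious.

malicious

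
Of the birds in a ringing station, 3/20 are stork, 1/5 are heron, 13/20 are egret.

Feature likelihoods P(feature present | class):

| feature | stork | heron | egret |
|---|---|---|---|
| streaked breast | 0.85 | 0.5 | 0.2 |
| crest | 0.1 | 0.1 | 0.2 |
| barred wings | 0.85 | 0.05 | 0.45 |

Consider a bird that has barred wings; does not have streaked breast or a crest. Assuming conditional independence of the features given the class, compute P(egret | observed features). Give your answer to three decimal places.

0.896

stork: 0.15 × (1−0.85) × (1−0.1) × 0.85 = 0.0172125
heron: 0.2 × (1−0.5) × (1−0.1) × 0.05 = 0.0045
egret: 0.65 × (1−0.2) × (1−0.2) × 0.45 = 0.1872
P(egret | x) = 0.1872 / 0.2089125 ≈ 0.896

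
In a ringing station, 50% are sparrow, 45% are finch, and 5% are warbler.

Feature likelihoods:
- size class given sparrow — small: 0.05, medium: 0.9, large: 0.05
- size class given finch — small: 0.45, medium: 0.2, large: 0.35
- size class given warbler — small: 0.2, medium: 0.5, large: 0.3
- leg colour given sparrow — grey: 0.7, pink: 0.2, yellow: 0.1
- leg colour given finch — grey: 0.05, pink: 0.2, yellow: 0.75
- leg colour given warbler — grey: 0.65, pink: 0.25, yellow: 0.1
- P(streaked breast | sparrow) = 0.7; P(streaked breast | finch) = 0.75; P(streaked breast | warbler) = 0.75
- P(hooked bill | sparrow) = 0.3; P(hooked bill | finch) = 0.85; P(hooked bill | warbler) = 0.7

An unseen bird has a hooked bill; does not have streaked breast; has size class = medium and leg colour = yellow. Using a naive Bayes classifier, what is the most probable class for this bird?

sparrow: 0.5 × 0.9 × 0.1 × (1−0.7) × 0.3 = 0.00405
finch: 0.45 × 0.2 × 0.75 × (1−0.75) × 0.85 = 0.01434375
warbler: 0.05 × 0.5 × 0.1 × (1−0.75) × 0.7 = 0.0004375
Highest score → finch.

finch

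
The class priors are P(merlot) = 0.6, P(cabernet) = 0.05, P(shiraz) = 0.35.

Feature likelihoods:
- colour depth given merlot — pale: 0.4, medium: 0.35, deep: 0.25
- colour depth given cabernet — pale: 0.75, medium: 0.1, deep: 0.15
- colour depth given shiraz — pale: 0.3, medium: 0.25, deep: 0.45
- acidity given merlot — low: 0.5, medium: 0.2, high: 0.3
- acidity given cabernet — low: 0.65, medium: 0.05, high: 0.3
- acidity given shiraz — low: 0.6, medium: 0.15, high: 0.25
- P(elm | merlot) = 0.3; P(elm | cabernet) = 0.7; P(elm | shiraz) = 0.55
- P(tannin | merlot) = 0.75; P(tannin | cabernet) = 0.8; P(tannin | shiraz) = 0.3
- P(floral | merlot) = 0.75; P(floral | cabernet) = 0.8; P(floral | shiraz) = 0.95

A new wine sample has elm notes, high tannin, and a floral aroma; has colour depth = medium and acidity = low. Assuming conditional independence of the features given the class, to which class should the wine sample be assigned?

merlot

merlot: 0.6 × 0.35 × 0.5 × 0.3 × 0.75 × 0.75 = 0.01771875
cabernet: 0.05 × 0.1 × 0.65 × 0.7 × 0.8 × 0.8 = 0.001456
shiraz: 0.35 × 0.25 × 0.6 × 0.55 × 0.3 × 0.95 = 0.008229375
Highest score → merlot.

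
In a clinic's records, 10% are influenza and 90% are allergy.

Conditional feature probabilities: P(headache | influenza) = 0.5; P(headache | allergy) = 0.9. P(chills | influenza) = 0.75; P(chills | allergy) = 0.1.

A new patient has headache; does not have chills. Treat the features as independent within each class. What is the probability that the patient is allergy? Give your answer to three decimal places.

0.983

influenza: 0.1 × 0.5 × (1−0.75) = 0.0125
allergy: 0.9 × 0.9 × (1−0.1) = 0.729
P(allergy | x) = 0.729 / 0.7415 ≈ 0.983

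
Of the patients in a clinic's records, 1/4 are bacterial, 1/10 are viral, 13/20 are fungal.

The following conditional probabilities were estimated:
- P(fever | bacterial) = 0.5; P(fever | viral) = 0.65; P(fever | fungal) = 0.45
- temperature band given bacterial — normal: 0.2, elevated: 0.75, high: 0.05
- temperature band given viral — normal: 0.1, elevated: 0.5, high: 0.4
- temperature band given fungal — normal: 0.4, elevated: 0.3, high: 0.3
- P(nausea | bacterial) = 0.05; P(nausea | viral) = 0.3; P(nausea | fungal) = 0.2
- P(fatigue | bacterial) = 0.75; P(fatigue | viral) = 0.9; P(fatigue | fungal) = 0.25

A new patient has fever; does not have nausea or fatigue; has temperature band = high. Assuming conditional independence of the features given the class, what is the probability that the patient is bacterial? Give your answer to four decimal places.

0.0265

bacterial: 0.25 × 0.5 × 0.05 × (1−0.05) × (1−0.75) = 0.001484375
viral: 0.1 × 0.65 × 0.4 × (1−0.3) × (1−0.9) = 0.00182
fungal: 0.65 × 0.45 × 0.3 × (1−0.2) × (1−0.25) = 0.05265
P(bacterial | x) = 0.001484375 / 0.055954375 ≈ 0.0265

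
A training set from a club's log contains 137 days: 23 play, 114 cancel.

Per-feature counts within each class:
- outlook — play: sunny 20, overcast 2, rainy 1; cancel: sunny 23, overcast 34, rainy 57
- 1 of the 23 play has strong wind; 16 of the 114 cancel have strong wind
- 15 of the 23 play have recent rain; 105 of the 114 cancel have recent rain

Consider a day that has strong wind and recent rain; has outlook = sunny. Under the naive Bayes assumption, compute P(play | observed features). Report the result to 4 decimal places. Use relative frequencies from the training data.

play: (23/137) × (20/23) × (1/23) × (15/23) ≈ 0.00413947
cancel: (114/137) × (23/114) × (16/114) × (105/114) ≈ 0.0217024
P(play | x) = 0.00413947 / 0.02584187 ≈ 0.1602

0.1602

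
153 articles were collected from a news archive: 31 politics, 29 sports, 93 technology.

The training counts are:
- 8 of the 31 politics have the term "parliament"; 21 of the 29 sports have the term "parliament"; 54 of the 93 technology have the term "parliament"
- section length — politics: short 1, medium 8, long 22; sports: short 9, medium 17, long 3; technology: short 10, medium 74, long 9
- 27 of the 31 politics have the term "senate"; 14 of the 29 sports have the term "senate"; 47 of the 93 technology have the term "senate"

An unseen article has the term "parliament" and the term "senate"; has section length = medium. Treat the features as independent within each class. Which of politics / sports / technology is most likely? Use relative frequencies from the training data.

politics: (31/153) × (8/31) × (8/31) × (27/31) ≈ 0.0117525
sports: (29/153) × (21/29) × (17/29) × (14/29) ≈ 0.0388426
technology: (93/153) × (54/93) × (74/93) × (47/93) ≈ 0.141927
Highest score → technology.

technology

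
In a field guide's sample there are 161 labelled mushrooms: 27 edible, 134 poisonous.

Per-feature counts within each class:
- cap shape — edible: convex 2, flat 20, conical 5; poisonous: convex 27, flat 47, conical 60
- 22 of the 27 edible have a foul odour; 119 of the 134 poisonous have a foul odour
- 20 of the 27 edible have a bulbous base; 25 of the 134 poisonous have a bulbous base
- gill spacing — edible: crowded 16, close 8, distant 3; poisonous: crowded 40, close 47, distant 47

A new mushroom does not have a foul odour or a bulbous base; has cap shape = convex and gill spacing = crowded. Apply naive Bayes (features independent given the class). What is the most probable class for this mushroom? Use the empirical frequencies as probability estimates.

edible: (27/161) × (2/27) × (5/27) × (7/27) × (16/27) ≈ 0.000353428
poisonous: (134/161) × (27/134) × (15/134) × (109/134) × (40/134) ≈ 0.00455828
Highest score → poisonous.

poisonous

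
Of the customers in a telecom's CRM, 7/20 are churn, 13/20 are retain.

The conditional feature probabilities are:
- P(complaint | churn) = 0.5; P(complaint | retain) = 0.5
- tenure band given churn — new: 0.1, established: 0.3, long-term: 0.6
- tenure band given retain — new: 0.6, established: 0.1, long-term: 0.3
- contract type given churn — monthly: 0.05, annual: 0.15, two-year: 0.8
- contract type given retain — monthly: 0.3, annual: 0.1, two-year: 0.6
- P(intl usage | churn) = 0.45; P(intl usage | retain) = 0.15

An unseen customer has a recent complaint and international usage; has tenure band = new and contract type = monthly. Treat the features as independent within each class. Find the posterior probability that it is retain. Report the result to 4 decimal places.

0.9571

churn: 0.35 × 0.5 × 0.1 × 0.05 × 0.45 = 0.00039375
retain: 0.65 × 0.5 × 0.6 × 0.3 × 0.15 = 0.008775
P(retain | x) = 0.008775 / 0.00916875 ≈ 0.9571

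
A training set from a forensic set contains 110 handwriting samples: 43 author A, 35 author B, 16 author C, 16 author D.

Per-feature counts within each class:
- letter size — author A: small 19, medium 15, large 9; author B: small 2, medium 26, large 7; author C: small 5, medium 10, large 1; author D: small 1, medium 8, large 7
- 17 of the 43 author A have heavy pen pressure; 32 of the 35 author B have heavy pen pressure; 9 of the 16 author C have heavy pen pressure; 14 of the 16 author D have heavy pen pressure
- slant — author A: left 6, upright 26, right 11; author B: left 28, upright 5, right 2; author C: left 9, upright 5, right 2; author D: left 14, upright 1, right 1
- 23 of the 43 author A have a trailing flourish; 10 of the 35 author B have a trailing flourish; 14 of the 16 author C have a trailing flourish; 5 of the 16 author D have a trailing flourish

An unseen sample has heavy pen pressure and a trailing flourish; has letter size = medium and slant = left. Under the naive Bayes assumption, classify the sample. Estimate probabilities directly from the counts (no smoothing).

author B

author A: (43/110) × (15/43) × (17/43) × (6/43) × (23/43) ≈ 0.00402366
author B: (35/110) × (26/35) × (32/35) × (28/35) × (10/35) ≈ 0.0493952
author C: (16/110) × (10/16) × (9/16) × (9/16) × (14/16) ≈ 0.0251687
author D: (16/110) × (8/16) × (14/16) × (14/16) × (5/16) ≈ 0.0174006
Highest score → author B.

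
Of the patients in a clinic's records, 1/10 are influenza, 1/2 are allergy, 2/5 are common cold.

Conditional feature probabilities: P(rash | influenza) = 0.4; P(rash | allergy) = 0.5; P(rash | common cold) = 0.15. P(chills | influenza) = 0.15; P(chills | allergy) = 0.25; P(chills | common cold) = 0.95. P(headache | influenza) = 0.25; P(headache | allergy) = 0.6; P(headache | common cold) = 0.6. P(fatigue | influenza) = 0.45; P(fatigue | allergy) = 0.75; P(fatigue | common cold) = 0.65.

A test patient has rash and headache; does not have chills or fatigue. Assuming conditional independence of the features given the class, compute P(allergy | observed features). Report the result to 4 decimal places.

influenza: 0.1 × 0.4 × (1−0.15) × 0.25 × (1−0.45) = 0.004675
allergy: 0.5 × 0.5 × (1−0.25) × 0.6 × (1−0.75) = 0.028125
common cold: 0.4 × 0.15 × (1−0.95) × 0.6 × (1−0.65) = 0.00063
P(allergy | x) = 0.028125 / 0.03343 ≈ 0.8413

0.8413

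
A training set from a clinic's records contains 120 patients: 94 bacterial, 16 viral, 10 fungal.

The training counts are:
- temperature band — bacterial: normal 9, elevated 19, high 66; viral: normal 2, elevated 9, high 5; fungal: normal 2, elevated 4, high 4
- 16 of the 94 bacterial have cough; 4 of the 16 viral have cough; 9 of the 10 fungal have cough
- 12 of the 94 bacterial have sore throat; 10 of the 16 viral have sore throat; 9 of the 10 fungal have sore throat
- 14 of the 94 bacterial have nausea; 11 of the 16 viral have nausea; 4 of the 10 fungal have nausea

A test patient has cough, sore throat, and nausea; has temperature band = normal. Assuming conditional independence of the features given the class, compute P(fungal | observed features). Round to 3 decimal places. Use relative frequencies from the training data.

0.726

bacterial: (94/120) × (9/94) × (16/94) × (12/94) × (14/94) ≈ 0.000242721
viral: (16/120) × (2/16) × (4/16) × (10/16) × (11/16) ≈ 0.00179036
fungal: (10/120) × (2/10) × (9/10) × (9/10) × (4/10) = 0.0054
P(fungal | x) = 0.0054 / 0.007433081 ≈ 0.726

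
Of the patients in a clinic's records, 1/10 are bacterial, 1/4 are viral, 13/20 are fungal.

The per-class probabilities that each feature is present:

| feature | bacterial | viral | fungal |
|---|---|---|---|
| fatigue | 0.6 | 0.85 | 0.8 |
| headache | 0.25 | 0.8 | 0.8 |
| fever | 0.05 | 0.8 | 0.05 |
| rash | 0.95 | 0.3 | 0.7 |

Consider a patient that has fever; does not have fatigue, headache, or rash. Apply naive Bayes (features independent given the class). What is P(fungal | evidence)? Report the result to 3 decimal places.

0.084

bacterial: 0.1 × (1−0.6) × (1−0.25) × 0.05 × (1−0.95) = 0.000075
viral: 0.25 × (1−0.85) × (1−0.8) × 0.8 × (1−0.3) = 0.0042
fungal: 0.65 × (1−0.8) × (1−0.8) × 0.05 × (1−0.7) = 0.00039
P(fungal | x) = 0.00039 / 0.004665 ≈ 0.084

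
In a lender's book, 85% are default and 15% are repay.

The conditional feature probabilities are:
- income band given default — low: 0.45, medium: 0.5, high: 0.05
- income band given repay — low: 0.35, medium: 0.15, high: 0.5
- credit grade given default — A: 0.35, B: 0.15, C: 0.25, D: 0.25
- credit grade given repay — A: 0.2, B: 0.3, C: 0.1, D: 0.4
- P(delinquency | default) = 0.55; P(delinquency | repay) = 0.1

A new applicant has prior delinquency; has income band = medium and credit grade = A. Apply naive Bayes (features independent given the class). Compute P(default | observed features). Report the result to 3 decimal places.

0.995

default: 0.85 × 0.5 × 0.35 × 0.55 = 0.0818125
repay: 0.15 × 0.15 × 0.2 × 0.1 = 0.00045
P(default | x) = 0.0818125 / 0.0822625 ≈ 0.995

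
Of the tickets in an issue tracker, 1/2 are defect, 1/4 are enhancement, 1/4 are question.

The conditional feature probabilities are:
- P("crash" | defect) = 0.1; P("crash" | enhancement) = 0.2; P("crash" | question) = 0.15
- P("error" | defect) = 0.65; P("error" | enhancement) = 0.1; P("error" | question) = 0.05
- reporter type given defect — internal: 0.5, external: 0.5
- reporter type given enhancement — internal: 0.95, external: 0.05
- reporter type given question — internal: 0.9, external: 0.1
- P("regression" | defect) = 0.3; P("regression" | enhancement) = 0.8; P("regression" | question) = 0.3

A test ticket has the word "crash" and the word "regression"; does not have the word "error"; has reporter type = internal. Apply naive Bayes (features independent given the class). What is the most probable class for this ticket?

defect: 0.5 × 0.1 × (1−0.65) × 0.5 × 0.3 = 0.002625
enhancement: 0.25 × 0.2 × (1−0.1) × 0.95 × 0.8 = 0.0342
question: 0.25 × 0.15 × (1−0.05) × 0.9 × 0.3 = 0.00961875
Highest score → enhancement.

enhancement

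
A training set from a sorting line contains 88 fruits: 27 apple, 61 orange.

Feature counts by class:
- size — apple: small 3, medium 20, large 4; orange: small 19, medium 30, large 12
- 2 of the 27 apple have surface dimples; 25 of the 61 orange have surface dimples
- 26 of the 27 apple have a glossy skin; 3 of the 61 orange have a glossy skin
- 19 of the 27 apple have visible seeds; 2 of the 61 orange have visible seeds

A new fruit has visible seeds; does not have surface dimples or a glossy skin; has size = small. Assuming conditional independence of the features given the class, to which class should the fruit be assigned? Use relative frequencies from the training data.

orange

apple: (27/88) × (3/27) × (25/27) × (1/27) × (19/27) ≈ 0.000822699
orange: (61/88) × (19/61) × (36/61) × (58/61) × (2/61) ≈ 0.0039723
Highest score → orange.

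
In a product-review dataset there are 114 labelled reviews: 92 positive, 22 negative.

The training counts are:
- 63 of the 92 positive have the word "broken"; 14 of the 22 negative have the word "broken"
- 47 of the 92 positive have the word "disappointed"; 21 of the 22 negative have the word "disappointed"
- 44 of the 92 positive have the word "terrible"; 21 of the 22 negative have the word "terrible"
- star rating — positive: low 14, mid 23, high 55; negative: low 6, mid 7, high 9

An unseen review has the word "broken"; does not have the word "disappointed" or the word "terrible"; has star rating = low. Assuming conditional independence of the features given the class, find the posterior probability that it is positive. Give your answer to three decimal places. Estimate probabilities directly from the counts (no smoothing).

positive: (92/114) × (63/92) × (45/92) × (48/92) × (14/92) ≈ 0.0214612
negative: (22/114) × (14/22) × (1/22) × (1/22) × (6/22) ≈ 0.0000692
P(positive | x) = 0.0214612 / 0.0215304 ≈ 0.997

0.997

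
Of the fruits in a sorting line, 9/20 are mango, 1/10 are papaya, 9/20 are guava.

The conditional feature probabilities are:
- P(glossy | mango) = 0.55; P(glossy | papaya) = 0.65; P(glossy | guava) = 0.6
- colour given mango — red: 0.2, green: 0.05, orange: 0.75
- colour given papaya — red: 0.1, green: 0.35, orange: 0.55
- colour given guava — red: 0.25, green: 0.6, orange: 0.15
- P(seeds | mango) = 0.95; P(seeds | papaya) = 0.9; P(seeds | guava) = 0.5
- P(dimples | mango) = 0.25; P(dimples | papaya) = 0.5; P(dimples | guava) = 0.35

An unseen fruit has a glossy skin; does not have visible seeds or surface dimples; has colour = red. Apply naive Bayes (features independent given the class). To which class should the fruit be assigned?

mango: 0.45 × 0.55 × 0.2 × (1−0.95) × (1−0.25) = 0.00185625
papaya: 0.1 × 0.65 × 0.1 × (1−0.9) × (1−0.5) = 0.000325
guava: 0.45 × 0.6 × 0.25 × (1−0.5) × (1−0.35) = 0.0219375
Highest score → guava.

guava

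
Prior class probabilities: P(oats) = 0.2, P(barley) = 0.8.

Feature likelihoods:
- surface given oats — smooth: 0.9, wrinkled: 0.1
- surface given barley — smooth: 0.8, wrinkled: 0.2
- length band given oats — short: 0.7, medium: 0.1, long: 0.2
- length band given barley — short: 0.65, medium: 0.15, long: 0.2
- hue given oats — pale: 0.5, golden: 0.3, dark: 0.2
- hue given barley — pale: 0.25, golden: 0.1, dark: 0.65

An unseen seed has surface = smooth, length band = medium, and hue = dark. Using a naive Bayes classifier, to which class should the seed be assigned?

barley

oats: 0.2 × 0.9 × 0.1 × 0.2 = 0.0036
barley: 0.8 × 0.8 × 0.15 × 0.65 = 0.0624
Highest score → barley.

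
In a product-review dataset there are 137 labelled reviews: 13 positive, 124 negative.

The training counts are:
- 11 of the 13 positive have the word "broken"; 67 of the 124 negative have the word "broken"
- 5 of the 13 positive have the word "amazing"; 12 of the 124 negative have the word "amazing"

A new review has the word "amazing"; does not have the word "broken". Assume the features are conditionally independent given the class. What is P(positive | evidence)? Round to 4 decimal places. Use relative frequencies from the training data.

0.1224

positive: (13/137) × (2/13) × (5/13) ≈ 0.00561482
negative: (124/137) × (57/124) × (12/124) ≈ 0.0402637
P(positive | x) = 0.00561482 / 0.04587852 ≈ 0.1224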